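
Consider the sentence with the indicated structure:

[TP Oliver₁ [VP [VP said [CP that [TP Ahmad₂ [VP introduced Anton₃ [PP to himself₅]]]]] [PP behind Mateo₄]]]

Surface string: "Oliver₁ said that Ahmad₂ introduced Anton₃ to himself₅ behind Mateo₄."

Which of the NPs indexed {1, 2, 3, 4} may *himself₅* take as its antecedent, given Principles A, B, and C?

*himself* is an anaphor, so Principle A applies: it must be bound in its binding domain.
Binding domain of *himself₅*: the embedded TP, whose subject is Ahmad₂.
*Oliver₁* c-commands the anaphor but is outside its binding domain → cannot satisfy Principle A.
*Ahmad₂* c-commands the anaphor within its binding domain → licit binder.
*Anton₃* c-commands the anaphor within its binding domain → licit binder.
*Mateo₄* does not c-command the anaphor → cannot bind it.

{2, 3}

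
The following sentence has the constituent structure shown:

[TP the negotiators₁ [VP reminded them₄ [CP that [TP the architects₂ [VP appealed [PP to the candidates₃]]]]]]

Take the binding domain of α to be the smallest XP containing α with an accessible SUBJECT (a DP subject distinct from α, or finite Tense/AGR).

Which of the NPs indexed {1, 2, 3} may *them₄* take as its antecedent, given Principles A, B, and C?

*them* is a pronoun, so Principle B applies: it must be free in its binding domain.
Binding domain of *them₄*: the matrix TP, whose subject is the negotiators₁.
*the negotiators₁* c-commands the pronoun within its binding domain → coindexation would violate Principle B.
*the architects₂*: the pronoun c-commands this R-expression → coindexation would violate Principle C on *the architects₂*.
*the candidates₃*: the pronoun c-commands this R-expression → coindexation would violate Principle C on *the candidates₃*.

none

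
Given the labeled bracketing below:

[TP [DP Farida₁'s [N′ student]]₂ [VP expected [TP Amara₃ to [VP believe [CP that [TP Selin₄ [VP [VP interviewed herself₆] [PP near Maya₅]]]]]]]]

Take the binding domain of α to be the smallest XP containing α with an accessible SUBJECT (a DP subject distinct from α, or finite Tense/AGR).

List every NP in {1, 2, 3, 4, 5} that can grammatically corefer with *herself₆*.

*herself* is an anaphor, so Principle A applies: it must be bound in its binding domain.
Binding domain of *herself₆*: the embedded TP, whose subject is Selin₄.
*Farida₁* does not c-command the anaphor → cannot bind it.
*[Farida₁'s student]₂* c-commands the anaphor but is outside its binding domain → cannot satisfy Principle A.
*Amara₃* c-commands the anaphor but is outside its binding domain → cannot satisfy Principle A.
*Selin₄* c-commands the anaphor within its binding domain → licit binder.
*Maya₅* does not c-command the anaphor → cannot bind it.

{4}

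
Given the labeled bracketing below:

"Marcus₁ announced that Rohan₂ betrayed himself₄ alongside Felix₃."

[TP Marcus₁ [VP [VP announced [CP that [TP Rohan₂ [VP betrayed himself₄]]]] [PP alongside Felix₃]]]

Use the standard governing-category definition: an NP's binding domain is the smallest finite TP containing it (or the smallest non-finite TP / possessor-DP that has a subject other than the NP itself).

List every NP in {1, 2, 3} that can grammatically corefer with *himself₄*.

*himself* is an anaphor, so Principle A applies: it must be bound in its binding domain.
Binding domain of *himself₄*: the embedded TP, whose subject is Rohan₂.
*Marcus₁* c-commands the anaphor but is outside its binding domain → cannot satisfy Principle A.
*Rohan₂* c-commands the anaphor within its binding domain → licit binder.
*Felix₃* does not c-command the anaphor → cannot bind it.

{2}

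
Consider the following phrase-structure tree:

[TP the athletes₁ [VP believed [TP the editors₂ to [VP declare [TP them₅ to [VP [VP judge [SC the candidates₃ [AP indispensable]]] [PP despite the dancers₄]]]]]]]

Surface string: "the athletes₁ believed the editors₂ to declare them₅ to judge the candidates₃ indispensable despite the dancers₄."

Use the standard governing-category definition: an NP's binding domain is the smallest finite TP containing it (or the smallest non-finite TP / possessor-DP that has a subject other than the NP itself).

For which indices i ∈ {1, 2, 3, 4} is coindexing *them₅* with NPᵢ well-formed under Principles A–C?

{1}

*them* is a pronoun, so Principle B applies: it must be free in its binding domain.
Binding domain of *them₅*: the embedded TP, whose subject is the editors₂.
*the athletes₁* c-commands the pronoun but from outside its binding domain, and is not c-commanded by it → coindexation permitted.
*the editors₂* c-commands the pronoun within its binding domain → coindexation would violate Principle B.
*the candidates₃*: the pronoun c-commands this R-expression → coindexation would violate Principle C on *the candidates₃*.
*the dancers₄*: the pronoun c-commands this R-expression → coindexation would violate Principle C on *the dancers₄*.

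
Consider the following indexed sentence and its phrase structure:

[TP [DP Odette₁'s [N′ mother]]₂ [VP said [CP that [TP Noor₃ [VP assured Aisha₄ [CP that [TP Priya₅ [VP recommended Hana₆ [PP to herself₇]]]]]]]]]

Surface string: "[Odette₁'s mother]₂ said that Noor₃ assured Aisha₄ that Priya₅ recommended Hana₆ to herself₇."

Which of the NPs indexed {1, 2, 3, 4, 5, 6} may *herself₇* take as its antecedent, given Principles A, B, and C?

*herself* is an anaphor, so Principle A applies: it must be bound in its binding domain.
Binding domain of *herself₇*: the embedded TP, whose subject is Priya₅.
*Odette₁* does not c-command the anaphor → cannot bind it.
*[Odette₁'s mother]₂* c-commands the anaphor but is outside its binding domain → cannot satisfy Principle A.
*Noor₃* c-commands the anaphor but is outside its binding domain → cannot satisfy Principle A.
*Aisha₄* c-commands the anaphor but is outside its binding domain → cannot satisfy Principle A.
*Priya₅* c-commands the anaphor within its binding domain → licit binder.
*Hana₆* c-commands the anaphor within its binding domain → licit binder.

{5, 6}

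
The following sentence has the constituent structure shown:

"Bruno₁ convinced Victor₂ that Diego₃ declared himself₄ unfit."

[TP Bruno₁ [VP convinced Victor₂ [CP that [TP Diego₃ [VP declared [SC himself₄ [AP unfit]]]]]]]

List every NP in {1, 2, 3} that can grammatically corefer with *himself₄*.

{3}

*himself* is an anaphor, so Principle A applies: it must be bound in its binding domain.
Binding domain of *himself₄*: the embedded TP, whose subject is Diego₃.
*Bruno₁* c-commands the anaphor but is outside its binding domain → cannot satisfy Principle A.
*Victor₂* c-commands the anaphor but is outside its binding domain → cannot satisfy Principle A.
*Diego₃* c-commands the anaphor within its binding domain → licit binder.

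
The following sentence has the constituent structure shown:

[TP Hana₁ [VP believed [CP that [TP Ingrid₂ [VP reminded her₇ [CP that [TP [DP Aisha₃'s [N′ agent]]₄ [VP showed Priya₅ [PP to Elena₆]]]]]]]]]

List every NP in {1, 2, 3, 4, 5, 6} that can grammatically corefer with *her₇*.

{1}

*her* is a pronoun, so Principle B applies: it must be free in its binding domain.
Binding domain of *her₇*: the embedded TP, whose subject is Ingrid₂.
*Hana₁* c-commands the pronoun but from outside its binding domain, and is not c-commanded by it → coindexation permitted.
*Ingrid₂* c-commands the pronoun within its binding domain → coindexation would violate Principle B.
*Aisha₃*: the pronoun c-commands this R-expression → coindexation would violate Principle C on *Aisha₃*.
*[Aisha₃'s agent]₄*: the pronoun c-commands this R-expression → coindexation would violate Principle C on *[Aisha₃'s agent]₄*.
*Priya₅*: the pronoun c-commands this R-expression → coindexation would violate Principle C on *Priya₅*.
*Elena₆*: the pronoun c-commands this R-expression → coindexation would violate Principle C on *Elena₆*.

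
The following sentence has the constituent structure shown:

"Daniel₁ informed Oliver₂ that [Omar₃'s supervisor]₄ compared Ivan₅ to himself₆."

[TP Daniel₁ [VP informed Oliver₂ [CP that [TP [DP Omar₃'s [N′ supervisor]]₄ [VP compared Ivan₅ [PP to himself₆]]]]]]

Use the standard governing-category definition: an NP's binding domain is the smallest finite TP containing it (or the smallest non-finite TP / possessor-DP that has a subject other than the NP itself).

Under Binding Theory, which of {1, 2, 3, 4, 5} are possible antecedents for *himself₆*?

*himself* is an anaphor, so Principle A applies: it must be bound in its binding domain.
Binding domain of *himself₆*: the embedded TP, whose subject is [Omar₃'s supervisor]₄.
*Daniel₁* c-commands the anaphor but is outside its binding domain → cannot satisfy Principle A.
*Oliver₂* c-commands the anaphor but is outside its binding domain → cannot satisfy Principle A.
*Omar₃* does not c-command the anaphor → cannot bind it.
*[Omar₃'s supervisor]₄* c-commands the anaphor within its binding domain → licit binder.
*Ivan₅* c-commands the anaphor within its binding domain → licit binder.

{4, 5}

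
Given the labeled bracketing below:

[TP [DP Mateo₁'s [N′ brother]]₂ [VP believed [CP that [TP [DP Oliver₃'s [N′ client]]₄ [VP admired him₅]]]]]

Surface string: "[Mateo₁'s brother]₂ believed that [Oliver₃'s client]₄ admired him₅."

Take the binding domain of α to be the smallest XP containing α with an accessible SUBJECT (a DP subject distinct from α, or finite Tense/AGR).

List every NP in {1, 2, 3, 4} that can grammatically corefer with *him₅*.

{1, 2, 3}

*him* is a pronoun, so Principle B applies: it must be free in its binding domain.
Binding domain of *him₅*: the embedded TP, whose subject is [Oliver₃'s client]₄.
*Mateo₁* and the pronoun do not c-command one another → neither Principle B nor Principle C is at stake; coindexation permitted.
*[Mateo₁'s brother]₂* c-commands the pronoun but from outside its binding domain, and is not c-commanded by it → coindexation permitted.
*Oliver₃* and the pronoun do not c-command one another → neither Principle B nor Principle C is at stake; coindexation permitted.
*[Oliver₃'s client]₄* c-commands the pronoun within its binding domain → coindexation would violate Principle B.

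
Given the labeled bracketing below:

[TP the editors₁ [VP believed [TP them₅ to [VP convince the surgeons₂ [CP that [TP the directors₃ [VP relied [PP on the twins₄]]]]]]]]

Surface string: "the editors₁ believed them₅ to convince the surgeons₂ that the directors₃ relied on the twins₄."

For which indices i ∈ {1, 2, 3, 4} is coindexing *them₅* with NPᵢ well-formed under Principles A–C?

none

*them* is a pronoun, so Principle B applies: it must be free in its binding domain.
Binding domain of *them₅*: the matrix TP, whose subject is the editors₁.
*the editors₁* c-commands the pronoun within its binding domain → coindexation would violate Principle B.
*the surgeons₂*: the pronoun c-commands this R-expression → coindexation would violate Principle C on *the surgeons₂*.
*the directors₃*: the pronoun c-commands this R-expression → coindexation would violate Principle C on *the directors₃*.
*the twins₄*: the pronoun c-commands this R-expression → coindexation would violate Principle C on *the twins₄*.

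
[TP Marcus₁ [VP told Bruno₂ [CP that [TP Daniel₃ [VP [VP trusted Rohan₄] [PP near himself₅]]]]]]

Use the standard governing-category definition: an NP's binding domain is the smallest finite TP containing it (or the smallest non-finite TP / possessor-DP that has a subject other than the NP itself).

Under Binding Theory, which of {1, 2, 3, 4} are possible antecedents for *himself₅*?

{3}

*himself* is an anaphor, so Principle A applies: it must be bound in its binding domain.
Binding domain of *himself₅*: the embedded TP, whose subject is Daniel₃.
*Marcus₁* c-commands the anaphor but is outside its binding domain → cannot satisfy Principle A.
*Bruno₂* c-commands the anaphor but is outside its binding domain → cannot satisfy Principle A.
*Daniel₃* c-commands the anaphor within its binding domain → licit binder.
*Rohan₄* does not c-command the anaphor → cannot bind it.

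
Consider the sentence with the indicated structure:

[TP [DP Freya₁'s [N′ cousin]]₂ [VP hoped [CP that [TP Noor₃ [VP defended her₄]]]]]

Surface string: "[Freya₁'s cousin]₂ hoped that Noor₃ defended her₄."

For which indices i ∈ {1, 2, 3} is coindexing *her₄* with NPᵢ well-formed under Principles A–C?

{1, 2}

*her* is a pronoun, so Principle B applies: it must be free in its binding domain.
Binding domain of *her₄*: the embedded TP, whose subject is Noor₃.
*Freya₁* and the pronoun do not c-command one another → neither Principle B nor Principle C is at stake; coindexation permitted.
*[Freya₁'s cousin]₂* c-commands the pronoun but from outside its binding domain, and is not c-commanded by it → coindexation permitted.
*Noor₃* c-commands the pronoun within its binding domain → coindexation would violate Principle B.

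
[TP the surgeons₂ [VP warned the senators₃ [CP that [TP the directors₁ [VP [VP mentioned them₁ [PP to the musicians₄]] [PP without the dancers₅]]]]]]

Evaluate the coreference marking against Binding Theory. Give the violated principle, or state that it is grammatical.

The two coindexed NPs are *the directors₁* and *them₁*.
*them₁* is a pronoun. Its binding domain is the embedded TP, whose subject is the directors₁.
*the directors₁* c-commands it within that domain and carries the same index.
The pronoun is locally bound → Principle B violation.

Principle B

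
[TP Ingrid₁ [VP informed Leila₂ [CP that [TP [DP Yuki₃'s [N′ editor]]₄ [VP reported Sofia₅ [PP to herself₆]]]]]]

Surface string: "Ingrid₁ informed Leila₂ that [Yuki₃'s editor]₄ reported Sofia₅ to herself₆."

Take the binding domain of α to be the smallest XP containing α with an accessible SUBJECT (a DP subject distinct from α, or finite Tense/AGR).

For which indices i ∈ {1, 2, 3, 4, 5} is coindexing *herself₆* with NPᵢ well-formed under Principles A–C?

{4, 5}

*herself* is an anaphor, so Principle A applies: it must be bound in its binding domain.
Binding domain of *herself₆*: the embedded TP, whose subject is [Yuki₃'s editor]₄.
*Ingrid₁* c-commands the anaphor but is outside its binding domain → cannot satisfy Principle A.
*Leila₂* c-commands the anaphor but is outside its binding domain → cannot satisfy Principle A.
*Yuki₃* does not c-command the anaphor → cannot bind it.
*[Yuki₃'s editor]₄* c-commands the anaphor within its binding domain → licit binder.
*Sofia₅* c-commands the anaphor within its binding domain → licit binder.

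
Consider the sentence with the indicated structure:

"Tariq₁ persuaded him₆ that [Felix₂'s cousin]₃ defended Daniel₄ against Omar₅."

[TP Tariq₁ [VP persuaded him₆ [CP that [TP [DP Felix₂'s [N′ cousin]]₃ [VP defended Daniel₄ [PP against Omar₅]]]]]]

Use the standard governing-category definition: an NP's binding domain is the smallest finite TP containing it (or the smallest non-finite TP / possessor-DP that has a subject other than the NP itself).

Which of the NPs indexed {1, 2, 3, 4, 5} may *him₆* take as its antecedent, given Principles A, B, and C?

*him* is a pronoun, so Principle B applies: it must be free in its binding domain.
Binding domain of *him₆*: the matrix TP, whose subject is Tariq₁.
*Tariq₁* c-commands the pronoun within its binding domain → coindexation would violate Principle B.
*Felix₂*: the pronoun c-commands this R-expression → coindexation would violate Principle C on *Felix₂*.
*[Felix₂'s cousin]₃*: the pronoun c-commands this R-expression → coindexation would violate Principle C on *[Felix₂'s cousin]₃*.
*Daniel₄*: the pronoun c-commands this R-expression → coindexation would violate Principle C on *Daniel₄*.
*Omar₅*: the pronoun c-commands this R-expression → coindexation would violate Principle C on *Omar₅*.

none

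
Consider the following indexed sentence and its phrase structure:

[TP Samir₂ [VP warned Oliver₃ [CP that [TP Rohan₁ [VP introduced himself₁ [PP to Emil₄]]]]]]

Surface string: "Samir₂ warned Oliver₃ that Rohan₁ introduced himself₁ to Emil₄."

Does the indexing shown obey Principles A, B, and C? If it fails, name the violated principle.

grammatical

The two coindexed NPs are *Rohan₁* and *himself₁*.
*himself₁* is an anaphor; its binding domain is the embedded TP, whose subject is Rohan₁. *Rohan₁* c-commands it within that domain and shares its index, so Principle A is satisfied.
*Rohan₁* is an R-expression; *himself₁* does not c-command it, and no other NP shares its index, so Principle C is satisfied.
All principles are respected.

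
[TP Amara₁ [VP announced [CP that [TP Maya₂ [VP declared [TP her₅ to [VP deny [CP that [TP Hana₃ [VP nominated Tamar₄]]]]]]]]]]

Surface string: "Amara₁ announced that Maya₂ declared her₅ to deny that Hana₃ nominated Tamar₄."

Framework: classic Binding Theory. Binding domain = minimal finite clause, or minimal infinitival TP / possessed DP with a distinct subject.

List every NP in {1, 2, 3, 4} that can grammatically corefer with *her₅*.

{1}

*her* is a pronoun, so Principle B applies: it must be free in its binding domain.
Binding domain of *her₅*: the embedded TP, whose subject is Maya₂.
*Amara₁* c-commands the pronoun but from outside its binding domain, and is not c-commanded by it → coindexation permitted.
*Maya₂* c-commands the pronoun within its binding domain → coindexation would violate Principle B.
*Hana₃*: the pronoun c-commands this R-expression → coindexation would violate Principle C on *Hana₃*.
*Tamar₄*: the pronoun c-commands this R-expression → coindexation would violate Principle C on *Tamar₄*.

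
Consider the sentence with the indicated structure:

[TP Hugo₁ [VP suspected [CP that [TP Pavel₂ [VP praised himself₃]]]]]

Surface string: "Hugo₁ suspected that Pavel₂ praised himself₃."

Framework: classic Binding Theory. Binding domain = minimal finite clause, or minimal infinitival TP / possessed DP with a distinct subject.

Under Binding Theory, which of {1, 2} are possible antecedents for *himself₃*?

{2}

*himself* is an anaphor, so Principle A applies: it must be bound in its binding domain.
Binding domain of *himself₃*: the embedded TP, whose subject is Pavel₂.
*Hugo₁* c-commands the anaphor but is outside its binding domain → cannot satisfy Principle A.
*Pavel₂* c-commands the anaphor within its binding domain → licit binder.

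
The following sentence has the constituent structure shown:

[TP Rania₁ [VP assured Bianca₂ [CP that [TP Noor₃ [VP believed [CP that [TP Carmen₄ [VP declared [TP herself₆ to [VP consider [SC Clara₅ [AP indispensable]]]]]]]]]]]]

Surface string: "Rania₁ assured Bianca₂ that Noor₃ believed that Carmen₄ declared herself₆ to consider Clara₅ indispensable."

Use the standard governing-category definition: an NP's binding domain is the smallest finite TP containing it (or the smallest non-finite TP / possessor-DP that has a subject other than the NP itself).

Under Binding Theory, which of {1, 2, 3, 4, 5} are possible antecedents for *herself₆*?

*herself* is an anaphor, so Principle A applies: it must be bound in its binding domain.
Binding domain of *herself₆*: the embedded TP, whose subject is Carmen₄.
*Rania₁* c-commands the anaphor but is outside its binding domain → cannot satisfy Principle A.
*Bianca₂* c-commands the anaphor but is outside its binding domain → cannot satisfy Principle A.
*Noor₃* c-commands the anaphor but is outside its binding domain → cannot satisfy Principle A.
*Carmen₄* c-commands the anaphor within its binding domain → licit binder.
*Clara₅* does not c-command the anaphor → cannot bind it.

{4}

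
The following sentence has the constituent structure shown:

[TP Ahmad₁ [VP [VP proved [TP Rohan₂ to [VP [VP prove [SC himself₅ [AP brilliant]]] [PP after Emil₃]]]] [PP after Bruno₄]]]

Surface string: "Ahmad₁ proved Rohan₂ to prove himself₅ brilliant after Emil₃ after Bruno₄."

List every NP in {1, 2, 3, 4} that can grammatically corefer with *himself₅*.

*himself* is an anaphor, so Principle A applies: it must be bound in its binding domain.
Binding domain of *himself₅*: the embedded TP, whose subject is Rohan₂.
*Ahmad₁* c-commands the anaphor but is outside its binding domain → cannot satisfy Principle A.
*Rohan₂* c-commands the anaphor within its binding domain → licit binder.
*Emil₃* does not c-command the anaphor → cannot bind it.
*Bruno₄* does not c-command the anaphor → cannot bind it.

{2}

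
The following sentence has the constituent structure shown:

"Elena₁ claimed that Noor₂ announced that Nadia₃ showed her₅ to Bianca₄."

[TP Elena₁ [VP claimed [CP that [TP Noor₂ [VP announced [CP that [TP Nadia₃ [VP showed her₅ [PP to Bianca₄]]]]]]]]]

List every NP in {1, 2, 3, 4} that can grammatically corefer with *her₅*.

*her* is a pronoun, so Principle B applies: it must be free in its binding domain.
Binding domain of *her₅*: the embedded TP, whose subject is Nadia₃.
*Elena₁* c-commands the pronoun but from outside its binding domain, and is not c-commanded by it → coindexation permitted.
*Noor₂* c-commands the pronoun but from outside its binding domain, and is not c-commanded by it → coindexation permitted.
*Nadia₃* c-commands the pronoun within its binding domain → coindexation would violate Principle B.
*Bianca₄*: the pronoun c-commands this R-expression → coindexation would violate Principle C on *Bianca₄*.

{1, 2}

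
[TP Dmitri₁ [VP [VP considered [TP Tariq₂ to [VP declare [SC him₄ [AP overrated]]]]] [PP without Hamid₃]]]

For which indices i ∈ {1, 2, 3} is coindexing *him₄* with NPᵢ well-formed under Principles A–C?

*him* is a pronoun, so Principle B applies: it must be free in its binding domain.
Binding domain of *him₄*: the embedded TP, whose subject is Tariq₂.
*Dmitri₁* c-commands the pronoun but from outside its binding domain, and is not c-commanded by it → coindexation permitted.
*Tariq₂* c-commands the pronoun within its binding domain → coindexation would violate Principle B.
*Hamid₃* and the pronoun do not c-command one another → neither Principle B nor Principle C is at stake; coindexation permitted.

{1, 3}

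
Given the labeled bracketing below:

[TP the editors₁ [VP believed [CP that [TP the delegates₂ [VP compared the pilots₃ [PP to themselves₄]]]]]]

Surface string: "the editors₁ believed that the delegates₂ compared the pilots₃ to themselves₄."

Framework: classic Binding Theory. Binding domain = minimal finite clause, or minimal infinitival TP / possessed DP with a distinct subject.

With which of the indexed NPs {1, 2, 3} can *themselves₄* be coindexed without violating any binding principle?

*themselves* is an anaphor, so Principle A applies: it must be bound in its binding domain.
Binding domain of *themselves₄*: the embedded TP, whose subject is the delegates₂.
*the editors₁* c-commands the anaphor but is outside its binding domain → cannot satisfy Principle A.
*the delegates₂* c-commands the anaphor within its binding domain → licit binder.
*the pilots₃* c-commands the anaphor within its binding domain → licit binder.

{2, 3}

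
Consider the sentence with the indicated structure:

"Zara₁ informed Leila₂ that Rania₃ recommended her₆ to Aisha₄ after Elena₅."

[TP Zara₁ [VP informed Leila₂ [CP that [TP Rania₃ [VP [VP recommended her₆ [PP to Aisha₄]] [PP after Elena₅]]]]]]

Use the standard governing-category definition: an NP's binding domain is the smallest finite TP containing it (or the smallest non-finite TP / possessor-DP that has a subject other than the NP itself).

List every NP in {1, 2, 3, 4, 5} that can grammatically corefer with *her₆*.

*her* is a pronoun, so Principle B applies: it must be free in its binding domain.
Binding domain of *her₆*: the embedded TP, whose subject is Rania₃.
*Zara₁* c-commands the pronoun but from outside its binding domain, and is not c-commanded by it → coindexation permitted.
*Leila₂* c-commands the pronoun but from outside its binding domain, and is not c-commanded by it → coindexation permitted.
*Rania₃* c-commands the pronoun within its binding domain → coindexation would violate Principle B.
*Aisha₄*: the pronoun c-commands this R-expression → coindexation would violate Principle C on *Aisha₄*.
*Elena₅* and the pronoun do not c-command one another → neither Principle B nor Principle C is at stake; coindexation permitted.

{1, 2, 5}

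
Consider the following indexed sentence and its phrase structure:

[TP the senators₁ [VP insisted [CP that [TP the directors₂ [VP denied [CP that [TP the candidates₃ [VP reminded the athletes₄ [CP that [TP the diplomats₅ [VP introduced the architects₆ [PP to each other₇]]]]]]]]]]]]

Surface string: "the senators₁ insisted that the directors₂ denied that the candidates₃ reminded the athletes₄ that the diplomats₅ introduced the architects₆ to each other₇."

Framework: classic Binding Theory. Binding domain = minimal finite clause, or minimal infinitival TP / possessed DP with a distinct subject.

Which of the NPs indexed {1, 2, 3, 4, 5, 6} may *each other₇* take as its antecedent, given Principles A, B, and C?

*each other* is an anaphor, so Principle A applies: it must be bound in its binding domain.
Binding domain of *each other₇*: the embedded TP, whose subject is the diplomats₅.
*the senators₁* c-commands the anaphor but is outside its binding domain → cannot satisfy Principle A.
*the directors₂* c-commands the anaphor but is outside its binding domain → cannot satisfy Principle A.
*the candidates₃* c-commands the anaphor but is outside its binding domain → cannot satisfy Principle A.
*the athletes₄* c-commands the anaphor but is outside its binding domain → cannot satisfy Principle A.
*the diplomats₅* c-commands the anaphor within its binding domain → licit binder.
*the architects₆* c-commands the anaphor within its binding domain → licit binder.

{5, 6}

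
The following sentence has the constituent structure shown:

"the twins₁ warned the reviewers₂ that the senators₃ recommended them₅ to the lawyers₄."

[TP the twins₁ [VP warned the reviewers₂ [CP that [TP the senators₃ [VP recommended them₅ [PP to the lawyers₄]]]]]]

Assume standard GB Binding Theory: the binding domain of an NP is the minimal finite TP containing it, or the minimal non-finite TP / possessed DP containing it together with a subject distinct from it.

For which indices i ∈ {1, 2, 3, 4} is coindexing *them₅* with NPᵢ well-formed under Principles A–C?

*them* is a pronoun, so Principle B applies: it must be free in its binding domain.
Binding domain of *them₅*: the embedded TP, whose subject is the senators₃.
*the twins₁* c-commands the pronoun but from outside its binding domain, and is not c-commanded by it → coindexation permitted.
*the reviewers₂* c-commands the pronoun but from outside its binding domain, and is not c-commanded by it → coindexation permitted.
*the senators₃* c-commands the pronoun within its binding domain → coindexation would violate Principle B.
*the lawyers₄*: the pronoun c-commands this R-expression → coindexation would violate Principle C on *the lawyers₄*.

{1, 2}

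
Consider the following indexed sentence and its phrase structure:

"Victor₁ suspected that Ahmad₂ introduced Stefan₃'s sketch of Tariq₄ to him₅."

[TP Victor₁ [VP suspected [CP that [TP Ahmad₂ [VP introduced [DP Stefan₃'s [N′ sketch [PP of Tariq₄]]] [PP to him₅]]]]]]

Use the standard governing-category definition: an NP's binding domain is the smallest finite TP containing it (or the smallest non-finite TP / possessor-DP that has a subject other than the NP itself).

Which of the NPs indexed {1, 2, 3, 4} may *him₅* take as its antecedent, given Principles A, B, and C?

{1, 3, 4}

*him* is a pronoun, so Principle B applies: it must be free in its binding domain.
Binding domain of *him₅*: the embedded TP, whose subject is Ahmad₂.
*Victor₁* c-commands the pronoun but from outside its binding domain, and is not c-commanded by it → coindexation permitted.
*Ahmad₂* c-commands the pronoun within its binding domain → coindexation would violate Principle B.
*Stefan₃* and the pronoun do not c-command one another → neither Principle B nor Principle C is at stake; coindexation permitted.
*Tariq₄* and the pronoun do not c-command one another → neither Principle B nor Principle C is at stake; coindexation permitted.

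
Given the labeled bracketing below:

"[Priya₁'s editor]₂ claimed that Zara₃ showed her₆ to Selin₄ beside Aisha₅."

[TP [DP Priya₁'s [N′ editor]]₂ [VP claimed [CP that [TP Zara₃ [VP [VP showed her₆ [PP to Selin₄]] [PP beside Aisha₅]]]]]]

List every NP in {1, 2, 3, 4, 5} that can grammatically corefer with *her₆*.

*her* is a pronoun, so Principle B applies: it must be free in its binding domain.
Binding domain of *her₆*: the embedded TP, whose subject is Zara₃.
*Priya₁* and the pronoun do not c-command one another → neither Principle B nor Principle C is at stake; coindexation permitted.
*[Priya₁'s editor]₂* c-commands the pronoun but from outside its binding domain, and is not c-commanded by it → coindexation permitted.
*Zara₃* c-commands the pronoun within its binding domain → coindexation would violate Principle B.
*Selin₄*: the pronoun c-commands this R-expression → coindexation would violate Principle C on *Selin₄*.
*Aisha₅* and the pronoun do not c-command one another → neither Principle B nor Principle C is at stake; coindexation permitted.

{1, 2, 5}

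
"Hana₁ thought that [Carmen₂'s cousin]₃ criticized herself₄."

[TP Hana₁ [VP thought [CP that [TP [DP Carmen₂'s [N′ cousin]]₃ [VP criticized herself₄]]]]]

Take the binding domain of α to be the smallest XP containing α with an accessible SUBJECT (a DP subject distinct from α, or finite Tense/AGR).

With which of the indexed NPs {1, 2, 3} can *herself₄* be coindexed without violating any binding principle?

*herself* is an anaphor, so Principle A applies: it must be bound in its binding domain.
Binding domain of *herself₄*: the embedded TP, whose subject is [Carmen₂'s cousin]₃.
*Hana₁* c-commands the anaphor but is outside its binding domain → cannot satisfy Principle A.
*Carmen₂* does not c-command the anaphor → cannot bind it.
*[Carmen₂'s cousin]₃* c-commands the anaphor within its binding domain → licit binder.

{3}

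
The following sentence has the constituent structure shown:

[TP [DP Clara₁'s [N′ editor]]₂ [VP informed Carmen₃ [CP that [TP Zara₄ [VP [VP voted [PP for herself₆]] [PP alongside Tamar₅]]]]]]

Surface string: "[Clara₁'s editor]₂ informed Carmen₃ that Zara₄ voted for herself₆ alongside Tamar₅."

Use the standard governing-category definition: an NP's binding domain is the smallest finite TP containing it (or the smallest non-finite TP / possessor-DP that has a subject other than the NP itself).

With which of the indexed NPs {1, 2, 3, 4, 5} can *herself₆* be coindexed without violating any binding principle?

*herself* is an anaphor, so Principle A applies: it must be bound in its binding domain.
Binding domain of *herself₆*: the embedded TP, whose subject is Zara₄.
*Clara₁* does not c-command the anaphor → cannot bind it.
*[Clara₁'s editor]₂* c-commands the anaphor but is outside its binding domain → cannot satisfy Principle A.
*Carmen₃* c-commands the anaphor but is outside its binding domain → cannot satisfy Principle A.
*Zara₄* c-commands the anaphor within its binding domain → licit binder.
*Tamar₅* does not c-command the anaphor → cannot bind it.

{4}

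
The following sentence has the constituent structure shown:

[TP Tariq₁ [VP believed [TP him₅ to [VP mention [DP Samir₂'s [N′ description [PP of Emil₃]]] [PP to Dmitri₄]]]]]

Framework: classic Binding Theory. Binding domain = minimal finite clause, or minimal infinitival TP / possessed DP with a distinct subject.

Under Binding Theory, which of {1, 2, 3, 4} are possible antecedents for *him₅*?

*him* is a pronoun, so Principle B applies: it must be free in its binding domain.
Binding domain of *him₅*: the matrix TP, whose subject is Tariq₁.
*Tariq₁* c-commands the pronoun within its binding domain → coindexation would violate Principle B.
*Samir₂*: the pronoun c-commands this R-expression → coindexation would violate Principle C on *Samir₂*.
*Emil₃*: the pronoun c-commands this R-expression → coindexation would violate Principle C on *Emil₃*.
*Dmitri₄*: the pronoun c-commands this R-expression → coindexation would violate Principle C on *Dmitri₄*.

none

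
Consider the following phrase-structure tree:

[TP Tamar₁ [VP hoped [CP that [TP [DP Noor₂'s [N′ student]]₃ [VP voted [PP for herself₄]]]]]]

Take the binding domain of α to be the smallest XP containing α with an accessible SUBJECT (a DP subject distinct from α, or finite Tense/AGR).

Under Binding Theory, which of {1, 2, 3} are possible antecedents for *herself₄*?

*herself* is an anaphor, so Principle A applies: it must be bound in its binding domain.
Binding domain of *herself₄*: the embedded TP, whose subject is [Noor₂'s student]₃.
*Tamar₁* c-commands the anaphor but is outside its binding domain → cannot satisfy Principle A.
*Noor₂* does not c-command the anaphor → cannot bind it.
*[Noor₂'s student]₃* c-commands the anaphor within its binding domain → licit binder.

{3}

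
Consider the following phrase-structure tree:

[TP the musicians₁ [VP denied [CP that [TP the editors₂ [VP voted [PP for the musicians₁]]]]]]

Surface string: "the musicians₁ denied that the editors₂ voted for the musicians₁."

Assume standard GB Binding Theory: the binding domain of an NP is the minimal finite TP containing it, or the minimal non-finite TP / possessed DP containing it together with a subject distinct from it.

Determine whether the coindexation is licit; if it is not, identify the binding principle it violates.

The two coindexed NPs are *the musicians₁* (the lower occurrence) and *the musicians₁* (the higher occurrence).
*the musicians₁* (the lower occurrence) is an R-expression. Principle C requires it to be free everywhere.
*the musicians₁* (the higher occurrence) c-commands it and carries the same index.
The R-expression is bound → Principle C violation.

Principle C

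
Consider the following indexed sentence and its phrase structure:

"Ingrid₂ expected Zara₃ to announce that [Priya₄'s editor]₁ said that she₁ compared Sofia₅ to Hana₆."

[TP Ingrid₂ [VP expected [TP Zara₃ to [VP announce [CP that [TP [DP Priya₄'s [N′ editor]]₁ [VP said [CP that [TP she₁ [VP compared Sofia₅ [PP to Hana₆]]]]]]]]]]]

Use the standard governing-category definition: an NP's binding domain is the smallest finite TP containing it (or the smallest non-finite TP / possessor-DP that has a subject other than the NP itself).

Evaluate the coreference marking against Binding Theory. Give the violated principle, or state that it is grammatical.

grammatical

The two coindexed NPs are *[Priya₄'s editor]₁* and *she₁*.
*she₁* is a pronoun; nothing c-commands it within its binding domain (the embedded TP.), so Principle B holds trivially.
*[Priya₄'s editor]₁* is an R-expression; *she₁* does not c-command it, and no other NP shares its index, so Principle C is satisfied.
All principles are respected.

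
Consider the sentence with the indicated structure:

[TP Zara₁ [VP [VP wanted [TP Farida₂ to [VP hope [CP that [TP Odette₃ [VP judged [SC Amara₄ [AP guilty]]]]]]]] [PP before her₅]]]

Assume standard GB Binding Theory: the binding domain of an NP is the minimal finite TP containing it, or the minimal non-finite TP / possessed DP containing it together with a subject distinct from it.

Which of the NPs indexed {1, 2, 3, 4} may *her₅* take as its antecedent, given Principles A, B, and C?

{2, 3, 4}

*her* is a pronoun, so Principle B applies: it must be free in its binding domain.
Binding domain of *her₅*: the matrix TP, whose subject is Zara₁.
*Zara₁* c-commands the pronoun within its binding domain → coindexation would violate Principle B.
*Farida₂* and the pronoun do not c-command one another → neither Principle B nor Principle C is at stake; coindexation permitted.
*Odette₃* and the pronoun do not c-command one another → neither Principle B nor Principle C is at stake; coindexation permitted.
*Amara₄* and the pronoun do not c-command one another → neither Principle B nor Principle C is at stake; coindexation permitted.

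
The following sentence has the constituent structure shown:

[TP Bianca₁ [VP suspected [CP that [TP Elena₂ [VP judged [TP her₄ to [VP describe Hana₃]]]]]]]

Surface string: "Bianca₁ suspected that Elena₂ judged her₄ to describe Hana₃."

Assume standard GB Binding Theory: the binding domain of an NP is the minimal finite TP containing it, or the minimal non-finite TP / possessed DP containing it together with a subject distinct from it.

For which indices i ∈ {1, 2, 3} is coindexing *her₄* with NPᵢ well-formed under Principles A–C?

{1}

*her* is a pronoun, so Principle B applies: it must be free in its binding domain.
Binding domain of *her₄*: the embedded TP, whose subject is Elena₂.
*Bianca₁* c-commands the pronoun but from outside its binding domain, and is not c-commanded by it → coindexation permitted.
*Elena₂* c-commands the pronoun within its binding domain → coindexation would violate Principle B.
*Hana₃*: the pronoun c-commands this R-expression → coindexation would violate Principle C on *Hana₃*.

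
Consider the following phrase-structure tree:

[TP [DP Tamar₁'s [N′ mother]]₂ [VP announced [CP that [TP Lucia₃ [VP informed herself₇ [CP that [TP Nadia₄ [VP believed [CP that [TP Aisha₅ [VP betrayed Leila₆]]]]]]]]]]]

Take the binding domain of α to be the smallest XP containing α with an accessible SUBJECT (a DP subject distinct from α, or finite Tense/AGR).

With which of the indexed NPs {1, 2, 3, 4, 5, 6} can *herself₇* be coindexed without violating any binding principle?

{3}

*herself* is an anaphor, so Principle A applies: it must be bound in its binding domain.
Binding domain of *herself₇*: the embedded TP, whose subject is Lucia₃.
*Tamar₁* does not c-command the anaphor → cannot bind it.
*[Tamar₁'s mother]₂* c-commands the anaphor but is outside its binding domain → cannot satisfy Principle A.
*Lucia₃* c-commands the anaphor within its binding domain → licit binder.
*Nadia₄* does not c-command the anaphor → cannot bind it.
*Aisha₅* does not c-command the anaphor → cannot bind it.
*Leila₆* does not c-command the anaphor → cannot bind it.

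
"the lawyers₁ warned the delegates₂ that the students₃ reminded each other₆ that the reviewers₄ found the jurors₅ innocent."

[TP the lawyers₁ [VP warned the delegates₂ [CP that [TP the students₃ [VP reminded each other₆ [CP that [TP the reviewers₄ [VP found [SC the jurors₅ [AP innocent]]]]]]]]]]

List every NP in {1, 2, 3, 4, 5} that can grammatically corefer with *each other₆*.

*each other* is an anaphor, so Principle A applies: it must be bound in its binding domain.
Binding domain of *each other₆*: the embedded TP, whose subject is the students₃.
*the lawyers₁* c-commands the anaphor but is outside its binding domain → cannot satisfy Principle A.
*the delegates₂* c-commands the anaphor but is outside its binding domain → cannot satisfy Principle A.
*the students₃* c-commands the anaphor within its binding domain → licit binder.
*the reviewers₄* does not c-command the anaphor → cannot bind it.
*the jurors₅* does not c-command the anaphor → cannot bind it.

{3}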